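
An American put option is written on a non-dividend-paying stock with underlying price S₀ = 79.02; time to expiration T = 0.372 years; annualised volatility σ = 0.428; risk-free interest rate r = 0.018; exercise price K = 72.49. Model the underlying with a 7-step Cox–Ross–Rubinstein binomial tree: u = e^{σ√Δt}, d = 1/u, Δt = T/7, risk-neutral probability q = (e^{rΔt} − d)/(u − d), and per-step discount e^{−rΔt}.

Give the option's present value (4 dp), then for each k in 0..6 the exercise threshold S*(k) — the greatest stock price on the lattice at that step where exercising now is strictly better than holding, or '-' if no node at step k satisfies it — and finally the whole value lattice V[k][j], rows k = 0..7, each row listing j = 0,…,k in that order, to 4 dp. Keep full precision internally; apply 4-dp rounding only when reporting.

Δt=0.05314, u=1.10370, d=0.90605, q=0.48020, disc=e^(-rΔt)=0.99904
k=7 terminal: V=max(K-S,0) → 32.8816 24.2411 13.7157 0.8943 0.0000 0.0000 0.0000 0.0000
k=6: j=0 S=43.7157 intr=28.7743 cont=28.7050 V=28.7743[EX]; j=1 S=53.2521 intr=19.2379 cont=19.1685 V=19.2379[EX]; j=2 S=64.8690 intr=7.6210 cont=7.5517 V=7.6210[EX]; j=3 S=79.0200 intr=0.0000 cont=0.4644 V=0.4644[hold]; j=4 S=96.2580 intr=0.0000 cont=0.0000 V=0.0000[hold]; j=5 S=117.2565 intr=0.0000 cont=0.0000 V=0.0000[hold]; j=6 S=142.8357 intr=0.0000 cont=0.0000 V=0.0000[hold]  S*(6)=64.8690
k=5: j=0 S=48.2489 intr=24.2411 cont=24.1718 V=24.2411[EX]; j=1 S=58.7743 intr=13.7157 cont=13.6464 V=13.7157[EX]; j=2 S=71.5957 intr=0.8943 cont=4.1804 V=4.1804[hold]; j=3 S=87.2142 intr=0.0000 cont=0.2412 V=0.2412[hold]; j=4 S=106.2397 intr=0.0000 cont=0.0000 V=0.0000[hold]; j=5 S=129.4157 intr=0.0000 cont=0.0000 V=0.0000[hold]  S*(5)=58.7743
k=4: j=0 S=53.2521 intr=19.2379 cont=19.1685 V=19.2379[EX]; j=1 S=64.8690 intr=7.6210 cont=9.1282 V=9.1282[hold]; j=2 S=79.0200 intr=0.0000 cont=2.2866 V=2.2866[hold]; j=3 S=96.2580 intr=0.0000 cont=0.1252 V=0.1252[hold]; j=4 S=117.2565 intr=0.0000 cont=0.0000 V=0.0000[hold]  S*(4)=53.2521
k=3: j=0 S=58.7743 intr=13.7157 cont=14.3695 V=14.3695[hold]; j=1 S=71.5957 intr=0.8943 cont=5.8373 V=5.8373[hold]; j=2 S=87.2142 intr=0.0000 cont=1.2475 V=1.2475[hold]; j=3 S=106.2397 intr=0.0000 cont=0.0650 V=0.0650[hold]  S*(3)=-
k=2: j=0 S=64.8690 intr=7.6210 cont=10.2626 V=10.2626[hold]; j=1 S=79.0200 intr=0.0000 cont=3.6299 V=3.6299[hold]; j=2 S=96.2580 intr=0.0000 cont=0.6791 V=0.6791[hold]  S*(2)=-
k=1: j=0 S=71.5957 intr=0.8943 cont=7.0708 V=7.0708[hold]; j=1 S=87.2142 intr=0.0000 cont=2.2108 V=2.2108[hold]  S*(1)=-
k=0: j=0 S=79.0200 intr=0.0000 cont=4.7325 V=4.7325[hold]  S*(0)=-

price = 4.7325
boundary = - - - - 53.2521 58.7743 64.8690
tree:
4.7325
7.0708 2.2108
10.2626 3.6299 0.6791
14.3695 5.8373 1.2475 0.0650
19.2379 9.1282 2.2866 0.1252 0.0000
24.2411 13.7157 4.1804 0.2412 0.0000 0.0000
28.7743 19.2379 7.6210 0.4644 0.0000 0.0000 0.0000
32.8816 24.2411 13.7157 0.8943 0.0000 0.0000 0.0000 0.0000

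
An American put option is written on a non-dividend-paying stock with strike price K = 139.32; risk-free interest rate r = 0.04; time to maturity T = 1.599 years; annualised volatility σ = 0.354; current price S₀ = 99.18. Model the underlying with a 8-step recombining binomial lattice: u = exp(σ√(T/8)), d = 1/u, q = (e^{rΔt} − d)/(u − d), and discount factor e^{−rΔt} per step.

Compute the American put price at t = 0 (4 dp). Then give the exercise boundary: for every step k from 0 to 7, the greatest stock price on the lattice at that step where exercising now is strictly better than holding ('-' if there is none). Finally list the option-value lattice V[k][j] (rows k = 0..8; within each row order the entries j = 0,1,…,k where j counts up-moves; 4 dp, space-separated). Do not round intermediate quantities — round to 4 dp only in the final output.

price = 42.7349
boundary = - 84.6625 72.2699 84.6625 72.2699 84.6625 99.1800 116.1869
tree:
42.7349
54.6575 30.8199
67.0501 41.7903 19.7161
77.6286 54.6575 28.8598 10.3624
86.6588 67.0501 40.6743 16.8301 3.6871
94.3671 77.6286 54.6575 26.5440 6.8252 0.4261
100.9471 86.6588 67.0501 40.1400 12.5901 0.8353 0.0000
106.5640 94.3671 77.6286 54.6575 23.1331 1.6374 0.0000 0.0000
111.3586 100.9471 86.6588 67.0501 40.1400 3.2098 0.0000 0.0000 0.0000

Δt=0.19987  u=1.17148  d=0.85362  q=0.48577  discount=0.99204
step 8 (expiry): payoffs max(K−S,0) = 111.3586 100.9471 86.6588 67.0501 40.1400 3.2098 0.0000 0.0000 0.0000
step 7: (k=7,j=0): S=32.7560, (K−S)⁺=106.5640, hold=105.4545 ⇒ V=106.5640 exercise | (k=7,j=1): S=44.9529, (K−S)⁺=94.3671, hold=93.2577 ⇒ V=94.3671 exercise | (k=7,j=2): S=61.6914, (K−S)⁺=77.6286, hold=76.5192 ⇒ V=77.6286 exercise | (k=7,j=3): S=84.6625, (K−S)⁺=54.6575, hold=53.5481 ⇒ V=54.6575 exercise | (k=7,j=4): S=116.1869, (K−S)⁺=23.1331, hold=22.0236 ⇒ V=23.1331 exercise | (k=7,j=5): S=159.4497, (K−S)⁺=0.0000, hold=1.6374 ⇒ V=1.6374 continue | (k=7,j=6): S=218.8217, (K−S)⁺=0.0000, hold=0.0000 ⇒ V=0.0000 continue | (k=7,j=7): S=300.3010, (K−S)⁺=0.0000, hold=0.0000 ⇒ V=0.0000 continue  boundary S*=116.1869
step 6: (k=6,j=0): S=38.3729, (K−S)⁺=100.9471, hold=99.8377 ⇒ V=100.9471 exercise | (k=6,j=1): S=52.6612, (K−S)⁺=86.6588, hold=85.5493 ⇒ V=86.6588 exercise | (k=6,j=2): S=72.2699, (K−S)⁺=67.0501, hold=65.9406 ⇒ V=67.0501 exercise | (k=6,j=3): S=99.1800, (K−S)⁺=40.1400, hold=39.0306 ⇒ V=40.1400 exercise | (k=6,j=4): S=136.1102, (K−S)⁺=3.2098, hold=12.5901 ⇒ V=12.5901 continue | (k=6,j=5): S=186.7915, (K−S)⁺=0.0000, hold=0.8353 ⇒ V=0.8353 continue | (k=6,j=6): S=256.3442, (K−S)⁺=0.0000, hold=0.0000 ⇒ V=0.0000 continue  boundary S*=99.1800
step 5: (k=5,j=0): S=44.9529, (K−S)⁺=94.3671, hold=93.2577 ⇒ V=94.3671 exercise | (k=5,j=1): S=61.6914, (K−S)⁺=77.6286, hold=76.5192 ⇒ V=77.6286 exercise | (k=5,j=2): S=84.6625, (K−S)⁺=54.6575, hold=53.5481 ⇒ V=54.6575 exercise | (k=5,j=3): S=116.1869, (K−S)⁺=23.1331, hold=26.5440 ⇒ V=26.5440 continue | (k=5,j=4): S=159.4497, (K−S)⁺=0.0000, hold=6.8252 ⇒ V=6.8252 continue | (k=5,j=5): S=218.8217, (K−S)⁺=0.0000, hold=0.4261 ⇒ V=0.4261 continue  boundary S*=84.6625
step 4: (k=4,j=0): S=52.6612, (K−S)⁺=86.6588, hold=85.5493 ⇒ V=86.6588 exercise | (k=4,j=1): S=72.2699, (K−S)⁺=67.0501, hold=65.9406 ⇒ V=67.0501 exercise | (k=4,j=2): S=99.1800, (K−S)⁺=40.1400, hold=40.6743 ⇒ V=40.6743 continue | (k=4,j=3): S=136.1102, (K−S)⁺=3.2098, hold=16.8301 ⇒ V=16.8301 continue | (k=4,j=4): S=186.7915, (K−S)⁺=0.0000, hold=3.6871 ⇒ V=3.6871 continue  boundary S*=72.2699
step 3: (k=3,j=0): S=61.6914, (K−S)⁺=77.6286, hold=76.5192 ⇒ V=77.6286 exercise | (k=3,j=1): S=84.6625, (K−S)⁺=54.6575, hold=53.8056 ⇒ V=54.6575 exercise | (k=3,j=2): S=116.1869, (K−S)⁺=23.1331, hold=28.8598 ⇒ V=28.8598 continue | (k=3,j=3): S=159.4497, (K−S)⁺=0.0000, hold=10.3624 ⇒ V=10.3624 continue  boundary S*=84.6625
step 2: (k=2,j=0): S=72.2699, (K−S)⁺=67.0501, hold=65.9406 ⇒ V=67.0501 exercise | (k=2,j=1): S=99.1800, (K−S)⁺=40.1400, hold=41.7903 ⇒ V=41.7903 continue | (k=2,j=2): S=136.1102, (K−S)⁺=3.2098, hold=19.7161 ⇒ V=19.7161 continue  boundary S*=72.2699
step 1: (k=1,j=0): S=84.6625, (K−S)⁺=54.6575, hold=54.3434 ⇒ V=54.6575 exercise | (k=1,j=1): S=116.1869, (K−S)⁺=23.1331, hold=30.8199 ⇒ V=30.8199 continue  boundary S*=84.6625
step 0: (k=0,j=0): S=99.1800, (K−S)⁺=40.1400, hold=42.7349 ⇒ V=42.7349 continue  boundary S*=-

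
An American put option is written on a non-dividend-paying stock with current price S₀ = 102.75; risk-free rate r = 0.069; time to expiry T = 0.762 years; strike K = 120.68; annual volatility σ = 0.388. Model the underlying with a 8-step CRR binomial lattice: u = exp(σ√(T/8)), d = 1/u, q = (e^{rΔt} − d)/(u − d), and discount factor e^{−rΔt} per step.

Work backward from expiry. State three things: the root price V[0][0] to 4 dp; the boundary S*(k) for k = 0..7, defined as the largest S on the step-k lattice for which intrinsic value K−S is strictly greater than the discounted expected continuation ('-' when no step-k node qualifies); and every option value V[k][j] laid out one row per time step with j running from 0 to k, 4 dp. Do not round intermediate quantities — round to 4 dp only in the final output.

price = 22.8201
boundary = - - 80.8669 71.7407 80.8669 91.1541 80.8669 91.1541
tree:
22.8201
30.6326 15.2336
39.8131 21.7682 8.8370
48.9393 30.0338 13.7102 4.0333
57.0356 39.8131 20.5568 6.9783 1.1130
64.2182 48.9393 29.5259 11.7725 2.2297 0.0000
70.5902 57.0356 39.8131 19.1615 4.4671 0.0000 0.0000
76.2431 64.2182 48.9393 29.5259 8.9496 0.0000 0.0000 0.0000
81.2580 70.5902 57.0356 39.8131 17.9300 0.0000 0.0000 0.0000 0.0000

params: Δt=0.09525 u=1.12721 d=0.88714 q=0.49757 e^(-rΔt)=0.99345
t_8 payoffs: 81.2580 70.5902 57.0356 39.8131 17.9300 0.0000 0.0000 0.0000 0.0000
t_7: node(7,0) S=44.4369 payoff=76.2431 vs cont=75.4525 → 76.2431 [stop]  node(7,1) S=56.4618 payoff=64.2182 vs cont=63.4277 → 64.2182 [stop]  node(7,2) S=71.7407 payoff=48.9393 vs cont=48.1488 → 48.9393 [stop]  node(7,3) S=91.1541 payoff=29.5259 vs cont=28.7353 → 29.5259 [stop]  node(7,4) S=115.8210 payoff=4.8590 vs cont=8.9496 → 8.9496 [wait]  node(7,5) S=147.1628 payoff=0.0000 vs cont=0.0000 → 0.0000 [wait]  node(7,6) S=186.9859 payoff=0.0000 vs cont=0.0000 → 0.0000 [wait]  node(7,7) S=237.5854 payoff=0.0000 vs cont=0.0000 → 0.0000 [wait]  ⇒ S*(7)=91.1541
t_6: node(6,0) S=50.0898 payoff=70.5902 vs cont=69.7997 → 70.5902 [stop]  node(6,1) S=63.6444 payoff=57.0356 vs cont=56.2451 → 57.0356 [stop]  node(6,2) S=80.8669 payoff=39.8131 vs cont=39.0225 → 39.8131 [stop]  node(6,3) S=102.7500 payoff=17.9300 vs cont=19.1615 → 19.1615 [wait]  node(6,4) S=130.5547 payoff=0.0000 vs cont=4.4671 → 4.4671 [wait]  node(6,5) S=165.8836 payoff=0.0000 vs cont=0.0000 → 0.0000 [wait]  node(6,6) S=210.7727 payoff=0.0000 vs cont=0.0000 → 0.0000 [wait]  ⇒ S*(6)=80.8669
t_5: node(5,0) S=56.4618 payoff=64.2182 vs cont=63.4277 → 64.2182 [stop]  node(5,1) S=71.7407 payoff=48.9393 vs cont=48.1488 → 48.9393 [stop]  node(5,2) S=91.1541 payoff=29.5259 vs cont=29.3440 → 29.5259 [stop]  node(5,3) S=115.8210 payoff=4.8590 vs cont=11.7725 → 11.7725 [wait]  node(5,4) S=147.1628 payoff=0.0000 vs cont=2.2297 → 2.2297 [wait]  node(5,5) S=186.9859 payoff=0.0000 vs cont=0.0000 → 0.0000 [wait]  ⇒ S*(5)=91.1541
t_4: node(4,0) S=63.6444 payoff=57.0356 vs cont=56.2451 → 57.0356 [stop]  node(4,1) S=80.8669 payoff=39.8131 vs cont=39.0225 → 39.8131 [stop]  node(4,2) S=102.7500 payoff=17.9300 vs cont=20.5568 → 20.5568 [wait]  node(4,3) S=130.5547 payoff=0.0000 vs cont=6.9783 → 6.9783 [wait]  node(4,4) S=165.8836 payoff=0.0000 vs cont=1.1130 → 1.1130 [wait]  ⇒ S*(4)=80.8669
t_3: node(3,0) S=71.7407 payoff=48.9393 vs cont=48.1488 → 48.9393 [stop]  node(3,1) S=91.1541 payoff=29.5259 vs cont=30.0338 → 30.0338 [wait]  node(3,2) S=115.8210 payoff=4.8590 vs cont=13.7102 → 13.7102 [wait]  node(3,3) S=147.1628 payoff=0.0000 vs cont=4.0333 → 4.0333 [wait]  ⇒ S*(3)=71.7407
t_2: node(2,0) S=80.8669 payoff=39.8131 vs cont=39.2736 → 39.8131 [stop]  node(2,1) S=102.7500 payoff=17.9300 vs cont=21.7682 → 21.7682 [wait]  node(2,2) S=130.5547 payoff=0.0000 vs cont=8.8370 → 8.8370 [wait]  ⇒ S*(2)=80.8669
t_1: node(1,0) S=91.1541 payoff=29.5259 vs cont=30.6326 → 30.6326 [wait]  node(1,1) S=115.8210 payoff=4.8590 vs cont=15.2336 → 15.2336 [wait]  ⇒ S*(1)=-
t_0: node(0,0) S=102.7500 payoff=17.9300 vs cont=22.8201 → 22.8201 [wait]  ⇒ S*(0)=-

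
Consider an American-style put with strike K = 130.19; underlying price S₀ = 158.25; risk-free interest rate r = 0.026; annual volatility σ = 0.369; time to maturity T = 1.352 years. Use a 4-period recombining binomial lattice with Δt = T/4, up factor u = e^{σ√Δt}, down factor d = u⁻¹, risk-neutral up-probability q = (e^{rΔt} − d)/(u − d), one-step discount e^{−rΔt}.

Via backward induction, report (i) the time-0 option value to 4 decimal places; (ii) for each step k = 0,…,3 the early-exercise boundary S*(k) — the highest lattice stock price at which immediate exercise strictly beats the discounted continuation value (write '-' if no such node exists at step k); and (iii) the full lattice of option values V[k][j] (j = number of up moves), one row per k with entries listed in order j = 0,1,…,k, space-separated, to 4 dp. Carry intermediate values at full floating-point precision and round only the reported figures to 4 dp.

price = 12.4994
boundary = - - - 83.1454
tree:
12.4994
20.1492 4.0043
31.4961 7.5789 0.0000
47.0446 14.3445 0.0000 0.0000
63.0981 27.1498 0.0000 0.0000 0.0000

Δt=0.33800, u=1.23928, d=0.80692, q=0.46699, disc=e^(-rΔt)=0.99125
k=4 terminal: V=max(K-S,0) → 63.0981 27.1498 0.0000 0.0000 0.0000
k=3: j=0 S=83.1454 intr=47.0446 cont=45.9055 V=47.0446[EX]; j=1 S=127.6954 intr=2.4946 cont=14.3445 V=14.3445[hold]; j=2 S=196.1156 intr=0.0000 cont=0.0000 V=0.0000[hold]; j=3 S=301.1960 intr=0.0000 cont=0.0000 V=0.0000[hold]  S*(3)=83.1454
k=2: j=0 S=103.0402 intr=27.1498 cont=31.4961 V=31.4961[hold]; j=1 S=158.2500 intr=0.0000 cont=7.5789 V=7.5789[hold]; j=2 S=243.0416 intr=0.0000 cont=0.0000 V=0.0000[hold]  S*(2)=-
k=1: j=0 S=127.6954 intr=2.4946 cont=20.1492 V=20.1492[hold]; j=1 S=196.1156 intr=0.0000 cont=4.0043 V=4.0043[hold]  S*(1)=-
k=0: j=0 S=158.2500 intr=0.0000 cont=12.4994 V=12.4994[hold]  S*(0)=-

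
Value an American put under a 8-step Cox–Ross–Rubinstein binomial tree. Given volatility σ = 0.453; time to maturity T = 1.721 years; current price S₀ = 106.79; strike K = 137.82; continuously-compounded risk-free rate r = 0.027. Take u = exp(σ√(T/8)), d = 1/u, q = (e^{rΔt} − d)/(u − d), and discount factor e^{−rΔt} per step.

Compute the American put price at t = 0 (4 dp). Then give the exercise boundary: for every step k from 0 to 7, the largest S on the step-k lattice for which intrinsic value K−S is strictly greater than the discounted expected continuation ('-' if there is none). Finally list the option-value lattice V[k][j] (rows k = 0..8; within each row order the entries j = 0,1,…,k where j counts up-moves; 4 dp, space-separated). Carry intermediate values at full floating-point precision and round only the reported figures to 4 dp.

params: Δt=0.21513 u=1.23381 d=0.81050 q=0.46143 e^(-rΔt)=0.99421
t_8 payoffs: 117.9344 107.5483 91.7376 67.6692 31.0300 0.0000 0.0000 0.0000 0.0000
t_7: node(7,0) S=24.5351 payoff=113.2849 vs cont=112.4867 → 113.2849 [stop]  node(7,1) S=37.3496 payoff=100.4704 vs cont=99.6722 → 100.4704 [stop]  node(7,2) S=56.8570 payoff=80.9630 vs cont=80.1648 → 80.9630 [stop]  node(7,3) S=86.5529 payoff=51.2671 vs cont=50.4689 → 51.2671 [stop]  node(7,4) S=131.7588 payoff=6.0612 vs cont=16.6152 → 16.6152 [wait]  node(7,5) S=200.5753 payoff=0.0000 vs cont=0.0000 → 0.0000 [wait]  node(7,6) S=305.3342 payoff=0.0000 vs cont=0.0000 → 0.0000 [wait]  node(7,7) S=464.8077 payoff=0.0000 vs cont=0.0000 → 0.0000 [wait]  ⇒ S*(7)=86.5529
t_6: node(6,0) S=30.2717 payoff=107.5483 vs cont=106.7501 → 107.5483 [stop]  node(6,1) S=46.0824 payoff=91.7376 vs cont=90.9394 → 91.7376 [stop]  node(6,2) S=70.1508 payoff=67.6692 vs cont=66.8710 → 67.6692 [stop]  node(6,3) S=106.7900 payoff=31.0300 vs cont=35.0735 → 35.0735 [wait]  node(6,4) S=162.5656 payoff=0.0000 vs cont=8.8967 → 8.8967 [wait]  node(6,5) S=247.4722 payoff=0.0000 vs cont=0.0000 → 0.0000 [wait]  node(6,6) S=376.7250 payoff=0.0000 vs cont=0.0000 → 0.0000 [wait]  ⇒ S*(6)=70.1508
t_5: node(5,0) S=37.3496 payoff=100.4704 vs cont=99.6722 → 100.4704 [stop]  node(5,1) S=56.8570 payoff=80.9630 vs cont=80.1648 → 80.9630 [stop]  node(5,2) S=86.5529 payoff=51.2671 vs cont=52.3239 → 52.3239 [wait]  node(5,3) S=131.7588 payoff=6.0612 vs cont=22.8616 → 22.8616 [wait]  node(5,4) S=200.5753 payoff=0.0000 vs cont=4.7638 → 4.7638 [wait]  node(5,5) S=305.3342 payoff=0.0000 vs cont=0.0000 → 0.0000 [wait]  ⇒ S*(5)=56.8570
t_4: node(4,0) S=46.0824 payoff=91.7376 vs cont=90.9394 → 91.7376 [stop]  node(4,1) S=70.1508 payoff=67.6692 vs cont=67.3558 → 67.6692 [stop]  node(4,2) S=106.7900 payoff=31.0300 vs cont=38.5049 → 38.5049 [wait]  node(4,3) S=162.5656 payoff=0.0000 vs cont=14.4268 → 14.4268 [wait]  node(4,4) S=247.4722 payoff=0.0000 vs cont=2.5508 → 2.5508 [wait]  ⇒ S*(4)=70.1508
t_3: node(3,0) S=56.8570 payoff=80.9630 vs cont=80.1648 → 80.9630 [stop]  node(3,1) S=86.5529 payoff=51.2671 vs cont=53.8981 → 53.8981 [wait]  node(3,2) S=131.7588 payoff=6.0612 vs cont=27.2360 → 27.2360 [wait]  node(3,3) S=200.5753 payoff=0.0000 vs cont=8.8950 → 8.8950 [wait]  ⇒ S*(3)=56.8570
t_2: node(2,0) S=70.1508 payoff=67.6692 vs cont=68.0780 → 68.0780 [wait]  node(2,1) S=106.7900 payoff=31.0300 vs cont=41.3546 → 41.3546 [wait]  node(2,2) S=162.5656 payoff=0.0000 vs cont=18.6643 → 18.6643 [wait]  ⇒ S*(2)=-
t_1: node(1,0) S=86.5529 payoff=51.2671 vs cont=55.4242 → 55.4242 [wait]  node(1,1) S=131.7588 payoff=6.0612 vs cont=30.7058 → 30.7058 [wait]  ⇒ S*(1)=-
t_0: node(0,0) S=106.7900 payoff=31.0300 vs cont=43.7635 → 43.7635 [wait]  ⇒ S*(0)=-

price = 43.7635
boundary = - - - 56.8570 70.1508 56.8570 70.1508 86.5529
tree:
43.7635
55.4242 30.7058
68.0780 41.3546 18.6643
80.9630 53.8981 27.2360 8.8950
91.7376 67.6692 38.5049 14.4268 2.5508
100.4704 80.9630 52.3239 22.8616 4.7638 0.0000
107.5483 91.7376 67.6692 35.0735 8.8967 0.0000 0.0000
113.2849 100.4704 80.9630 51.2671 16.6152 0.0000 0.0000 0.0000
117.9344 107.5483 91.7376 67.6692 31.0300 0.0000 0.0000 0.0000 0.0000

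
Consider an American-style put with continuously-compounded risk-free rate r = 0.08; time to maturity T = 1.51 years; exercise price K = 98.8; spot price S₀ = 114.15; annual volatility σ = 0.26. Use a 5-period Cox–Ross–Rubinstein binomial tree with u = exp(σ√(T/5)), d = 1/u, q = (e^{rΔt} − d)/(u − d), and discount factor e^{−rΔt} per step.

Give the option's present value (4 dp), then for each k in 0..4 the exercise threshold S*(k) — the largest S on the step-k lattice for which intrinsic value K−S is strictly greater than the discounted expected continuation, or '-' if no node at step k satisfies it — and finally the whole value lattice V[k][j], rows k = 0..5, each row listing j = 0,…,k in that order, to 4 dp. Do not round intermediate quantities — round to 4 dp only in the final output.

price = 3.8579
boundary = - - - 74.3563 85.7769
tree:
3.8579
7.4250 1.1065
13.8177 2.5170 0.0000
24.4437 5.7253 0.0000 0.0000
34.3438 13.0231 0.0000 0.0000 0.0000
42.9257 24.4437 0.0000 0.0000 0.0000 0.0000

Δt=0.30200  u=1.15359  d=0.86686  q=0.54962  discount=0.97613
step 5 (expiry): payoffs max(K−S,0) = 42.9257 24.4437 0.0000 0.0000 0.0000 0.0000
step 4: (k=4,j=0): S=64.4562, (K−S)⁺=34.3438, hold=31.9854 ⇒ V=34.3438 exercise | (k=4,j=1): S=85.7769, (K−S)⁺=13.0231, hold=10.7461 ⇒ V=13.0231 exercise | (k=4,j=2): S=114.1500, (K−S)⁺=0.0000, hold=0.0000 ⇒ V=0.0000 continue | (k=4,j=3): S=151.9083, (K−S)⁺=0.0000, hold=0.0000 ⇒ V=0.0000 continue | (k=4,j=4): S=202.1562, (K−S)⁺=0.0000, hold=0.0000 ⇒ V=0.0000 continue  boundary S*=85.7769
step 3: (k=3,j=0): S=74.3563, (K−S)⁺=24.4437, hold=22.0853 ⇒ V=24.4437 exercise | (k=3,j=1): S=98.9517, (K−S)⁺=0.0000, hold=5.7253 ⇒ V=5.7253 continue | (k=3,j=2): S=131.6827, (K−S)⁺=0.0000, hold=0.0000 ⇒ V=0.0000 continue | (k=3,j=3): S=175.2404, (K−S)⁺=0.0000, hold=0.0000 ⇒ V=0.0000 continue  boundary S*=74.3563
step 2: (k=2,j=0): S=85.7769, (K−S)⁺=13.0231, hold=13.8177 ⇒ V=13.8177 continue | (k=2,j=1): S=114.1500, (K−S)⁺=0.0000, hold=2.5170 ⇒ V=2.5170 continue | (k=2,j=2): S=151.9083, (K−S)⁺=0.0000, hold=0.0000 ⇒ V=0.0000 continue  boundary S*=-
step 1: (k=1,j=0): S=98.9517, (K−S)⁺=0.0000, hold=7.4250 ⇒ V=7.4250 continue | (k=1,j=1): S=131.6827, (K−S)⁺=0.0000, hold=1.1065 ⇒ V=1.1065 continue  boundary S*=-
step 0: (k=0,j=0): S=114.1500, (K−S)⁺=0.0000, hold=3.8579 ⇒ V=3.8579 continue  boundary S*=-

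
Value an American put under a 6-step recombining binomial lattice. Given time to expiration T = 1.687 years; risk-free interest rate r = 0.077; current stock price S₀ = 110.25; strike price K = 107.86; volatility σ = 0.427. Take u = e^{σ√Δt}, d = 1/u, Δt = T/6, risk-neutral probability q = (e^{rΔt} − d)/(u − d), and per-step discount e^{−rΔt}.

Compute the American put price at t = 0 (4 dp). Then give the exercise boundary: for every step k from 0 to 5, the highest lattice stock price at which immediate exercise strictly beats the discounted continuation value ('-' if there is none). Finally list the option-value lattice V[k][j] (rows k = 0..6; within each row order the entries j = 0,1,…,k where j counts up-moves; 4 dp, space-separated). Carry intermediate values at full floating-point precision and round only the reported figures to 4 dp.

price = 16.6654
boundary = - - 70.0995 55.8963 70.0995 87.9117
tree:
16.6654
25.5699 8.1970
37.7605 14.0990 2.4571
51.9637 23.5623 4.9384 0.0000
63.2891 37.7605 9.9253 0.0000 0.0000
72.3198 51.9637 19.9483 0.0000 0.0000 0.0000
79.5208 63.2891 37.7605 0.0000 0.0000 0.0000 0.0000

params: Δt=0.28117 u=1.25410 d=0.79739 q=0.49156 e^(-rΔt)=0.97858
t_6 payoffs: 79.5208 63.2891 37.7605 0.0000 0.0000 0.0000 0.0000
t_5: node(5,0) S=35.5402 payoff=72.3198 vs cont=70.0098 → 72.3198 [stop]  node(5,1) S=55.8963 payoff=51.9637 vs cont=49.6536 → 51.9637 [stop]  node(5,2) S=87.9117 payoff=19.9483 vs cont=18.7879 → 19.9483 [stop]  node(5,3) S=138.2644 payoff=0.0000 vs cont=0.0000 → 0.0000 [wait]  node(5,4) S=217.4573 payoff=0.0000 vs cont=0.0000 → 0.0000 [wait]  node(5,5) S=342.0092 payoff=0.0000 vs cont=0.0000 → 0.0000 [wait]  ⇒ S*(5)=87.9117
t_4: node(4,0) S=44.5709 payoff=63.2891 vs cont=60.9791 → 63.2891 [stop]  node(4,1) S=70.0995 payoff=37.7605 vs cont=35.4504 → 37.7605 [stop]  node(4,2) S=110.2500 payoff=0.0000 vs cont=9.9253 → 9.9253 [wait]  node(4,3) S=173.3973 payoff=0.0000 vs cont=0.0000 → 0.0000 [wait]  node(4,4) S=272.7130 payoff=0.0000 vs cont=0.0000 → 0.0000 [wait]  ⇒ S*(4)=70.0995
t_3: node(3,0) S=55.8963 payoff=51.9637 vs cont=49.6536 → 51.9637 [stop]  node(3,1) S=87.9117 payoff=19.9483 vs cont=23.5623 → 23.5623 [wait]  node(3,2) S=138.2644 payoff=0.0000 vs cont=4.9384 → 4.9384 [wait]  node(3,3) S=217.4573 payoff=0.0000 vs cont=0.0000 → 0.0000 [wait]  ⇒ S*(3)=55.8963
t_2: node(2,0) S=70.0995 payoff=37.7605 vs cont=37.1889 → 37.7605 [stop]  node(2,1) S=110.2500 payoff=0.0000 vs cont=14.0990 → 14.0990 [wait]  node(2,2) S=173.3973 payoff=0.0000 vs cont=2.4571 → 2.4571 [wait]  ⇒ S*(2)=70.0995
t_1: node(1,0) S=87.9117 payoff=19.9483 vs cont=25.5699 → 25.5699 [wait]  node(1,1) S=138.2644 payoff=0.0000 vs cont=8.1970 → 8.1970 [wait]  ⇒ S*(1)=-
t_0: node(0,0) S=110.2500 payoff=0.0000 vs cont=16.6654 → 16.6654 [wait]  ⇒ S*(0)=-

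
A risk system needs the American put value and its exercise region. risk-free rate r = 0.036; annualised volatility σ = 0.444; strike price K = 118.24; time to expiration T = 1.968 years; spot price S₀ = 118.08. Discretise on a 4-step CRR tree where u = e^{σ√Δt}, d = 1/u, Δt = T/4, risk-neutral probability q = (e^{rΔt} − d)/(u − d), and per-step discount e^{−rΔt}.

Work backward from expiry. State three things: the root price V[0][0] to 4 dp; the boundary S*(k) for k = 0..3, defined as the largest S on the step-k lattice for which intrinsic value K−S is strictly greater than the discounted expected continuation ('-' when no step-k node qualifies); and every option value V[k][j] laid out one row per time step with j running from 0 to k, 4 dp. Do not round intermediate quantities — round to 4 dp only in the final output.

params: Δt=0.49200 u=1.36538 d=0.73240 q=0.45100 e^(-rΔt)=0.98244
t_4 payoffs: 84.2649 54.9014 0.1600 0.0000 0.0000
t_3: node(3,0) S=46.3890 payoff=71.8510 vs cont=69.7752 → 71.8510 [stop]  node(3,1) S=86.4813 payoff=31.7587 vs cont=29.6828 → 31.7587 [stop]  node(3,2) S=161.2242 payoff=0.0000 vs cont=0.0863 → 0.0863 [wait]  node(3,3) S=300.5648 payoff=0.0000 vs cont=0.0000 → 0.0000 [wait]  ⇒ S*(3)=86.4813
t_2: node(2,0) S=63.3386 payoff=54.9014 vs cont=52.8256 → 54.9014 [stop]  node(2,1) S=118.0800 payoff=0.1600 vs cont=17.1678 → 17.1678 [wait]  node(2,2) S=220.1325 payoff=0.0000 vs cont=0.0465 → 0.0465 [wait]  ⇒ S*(2)=63.3386
t_1: node(1,0) S=86.4813 payoff=31.7587 vs cont=37.2186 → 37.2186 [wait]  node(1,1) S=161.2242 payoff=0.0000 vs cont=9.2803 → 9.2803 [wait]  ⇒ S*(1)=-
t_0: node(0,0) S=118.0800 payoff=0.1600 vs cont=24.1864 → 24.1864 [wait]  ⇒ S*(0)=-

price = 24.1864
boundary = - - 63.3386 86.4813
tree:
24.1864
37.2186 9.2803
54.9014 17.1678 0.0465
71.8510 31.7587 0.0863 0.0000
84.2649 54.9014 0.1600 0.0000 0.0000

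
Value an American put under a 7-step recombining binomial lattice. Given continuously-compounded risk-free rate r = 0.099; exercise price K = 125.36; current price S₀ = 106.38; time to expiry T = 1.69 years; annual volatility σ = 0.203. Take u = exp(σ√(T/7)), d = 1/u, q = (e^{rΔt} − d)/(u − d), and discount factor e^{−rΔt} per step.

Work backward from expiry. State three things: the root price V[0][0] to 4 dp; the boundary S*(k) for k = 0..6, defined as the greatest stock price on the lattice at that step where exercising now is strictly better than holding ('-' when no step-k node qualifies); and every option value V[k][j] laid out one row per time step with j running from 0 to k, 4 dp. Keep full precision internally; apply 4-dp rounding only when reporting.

Δt=0.24143  u=1.10489  d=0.90507  q=0.59614  discount=0.97638
step 7 (expiry): payoffs max(K−S,0) = 72.4388 60.7549 46.4914 29.0788 7.8219 0.0000 0.0000 0.0000
step 6: (k=6,j=0): S=58.4720, (K−S)⁺=66.8880, hold=63.9272 ⇒ V=66.8880 exercise | (k=6,j=1): S=71.3815, (K−S)⁺=53.9785, hold=51.0178 ⇒ V=53.9785 exercise | (k=6,j=2): S=87.1410, (K−S)⁺=38.2190, hold=35.2582 ⇒ V=38.2190 exercise | (k=6,j=3): S=106.3800, (K−S)⁺=18.9800, hold=16.0192 ⇒ V=18.9800 exercise | (k=6,j=4): S=129.8665, (K−S)⁺=0.0000, hold=3.0844 ⇒ V=3.0844 continue | (k=6,j=5): S=158.5384, (K−S)⁺=0.0000, hold=0.0000 ⇒ V=0.0000 continue | (k=6,j=6): S=193.5405, (K−S)⁺=0.0000, hold=0.0000 ⇒ V=0.0000 continue  boundary S*=106.3800
step 5: (k=5,j=0): S=64.6051, (K−S)⁺=60.7549, hold=57.7941 ⇒ V=60.7549 exercise | (k=5,j=1): S=78.8686, (K−S)⁺=46.4914, hold=43.5306 ⇒ V=46.4914 exercise | (k=5,j=2): S=96.2812, (K−S)⁺=29.0788, hold=26.1181 ⇒ V=29.0788 exercise | (k=5,j=3): S=117.5381, (K−S)⁺=7.8219, hold=9.2795 ⇒ V=9.2795 continue | (k=5,j=4): S=143.4881, (K−S)⁺=0.0000, hold=1.2162 ⇒ V=1.2162 continue | (k=5,j=5): S=175.1673, (K−S)⁺=0.0000, hold=0.0000 ⇒ V=0.0000 continue  boundary S*=96.2812
step 4: (k=4,j=0): S=71.3815, (K−S)⁺=53.9785, hold=51.0178 ⇒ V=53.9785 exercise | (k=4,j=1): S=87.1410, (K−S)⁺=38.2190, hold=35.2582 ⇒ V=38.2190 exercise | (k=4,j=2): S=106.3800, (K−S)⁺=18.9800, hold=16.8676 ⇒ V=18.9800 exercise | (k=4,j=3): S=129.8665, (K−S)⁺=0.0000, hold=4.3670 ⇒ V=4.3670 continue | (k=4,j=4): S=158.5384, (K−S)⁺=0.0000, hold=0.4796 ⇒ V=0.4796 continue  boundary S*=106.3800
step 3: (k=3,j=0): S=78.8686, (K−S)⁺=46.4914, hold=43.5306 ⇒ V=46.4914 exercise | (k=3,j=1): S=96.2812, (K−S)⁺=29.0788, hold=26.1181 ⇒ V=29.0788 exercise | (k=3,j=2): S=117.5381, (K−S)⁺=7.8219, hold=10.0261 ⇒ V=10.0261 continue | (k=3,j=3): S=143.4881, (K−S)⁺=0.0000, hold=2.0012 ⇒ V=2.0012 continue  boundary S*=96.2812
step 2: (k=2,j=0): S=87.1410, (K−S)⁺=38.2190, hold=35.2582 ⇒ V=38.2190 exercise | (k=2,j=1): S=106.3800, (K−S)⁺=18.9800, hold=17.3022 ⇒ V=18.9800 exercise | (k=2,j=2): S=129.8665, (K−S)⁺=0.0000, hold=5.1183 ⇒ V=5.1183 continue  boundary S*=106.3800
step 1: (k=1,j=0): S=96.2812, (K−S)⁺=29.0788, hold=26.1181 ⇒ V=29.0788 exercise | (k=1,j=1): S=117.5381, (K−S)⁺=7.8219, hold=10.4634 ⇒ V=10.4634 continue  boundary S*=96.2812
step 0: (k=0,j=0): S=106.3800, (K−S)⁺=18.9800, hold=17.5567 ⇒ V=18.9800 exercise  boundary S*=106.3800

price = 18.9800
boundary = 106.3800 96.2812 106.3800 96.2812 106.3800 96.2812 106.3800
tree:
18.9800
29.0788 10.4634
38.2190 18.9800 5.1183
46.4914 29.0788 10.0261 2.0012
53.9785 38.2190 18.9800 4.3670 0.4796
60.7549 46.4914 29.0788 9.2795 1.2162 0.0000
66.8880 53.9785 38.2190 18.9800 3.0844 0.0000 0.0000
72.4388 60.7549 46.4914 29.0788 7.8219 0.0000 0.0000 0.0000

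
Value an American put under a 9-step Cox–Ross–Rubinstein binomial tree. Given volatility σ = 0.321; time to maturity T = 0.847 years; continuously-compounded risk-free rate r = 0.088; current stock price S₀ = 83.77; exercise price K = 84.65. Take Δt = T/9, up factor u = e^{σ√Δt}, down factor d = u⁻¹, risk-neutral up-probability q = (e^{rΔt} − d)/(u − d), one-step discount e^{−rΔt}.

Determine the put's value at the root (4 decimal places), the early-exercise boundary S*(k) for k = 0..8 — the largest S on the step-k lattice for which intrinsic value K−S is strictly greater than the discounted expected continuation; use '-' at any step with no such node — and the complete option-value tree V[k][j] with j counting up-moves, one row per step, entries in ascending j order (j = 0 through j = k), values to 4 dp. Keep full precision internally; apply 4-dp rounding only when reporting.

params: Δt=0.09411 u=1.10349 d=0.90622 q=0.51756 e^(-rΔt)=0.99175
t_9 payoffs: 50.1210 42.6046 33.4520 22.3071 8.7361 0.0000 0.0000 0.0000 0.0000 0.0000
t_8: node(8,0) S=38.1023 payoff=46.5477 vs cont=45.8495 → 46.5477 [stop]  node(8,1) S=46.3966 payoff=38.2534 vs cont=37.5553 → 38.2534 [stop]  node(8,2) S=56.4963 payoff=28.1537 vs cont=27.4555 → 28.1537 [stop]  node(8,3) S=68.7946 payoff=15.8554 vs cont=15.1572 → 15.8554 [stop]  node(8,4) S=83.7700 payoff=0.8800 vs cont=4.1799 → 4.1799 [wait]  node(8,5) S=102.0053 payoff=0.0000 vs cont=0.0000 → 0.0000 [wait]  node(8,6) S=124.2101 payoff=0.0000 vs cont=0.0000 → 0.0000 [wait]  node(8,7) S=151.2485 payoff=0.0000 vs cont=0.0000 → 0.0000 [wait]  node(8,8) S=184.1727 payoff=0.0000 vs cont=0.0000 → 0.0000 [wait]  ⇒ S*(8)=68.7946
t_7: node(7,0) S=42.0454 payoff=42.6046 vs cont=41.9064 → 42.6046 [stop]  node(7,1) S=51.1980 payoff=33.4520 vs cont=32.7538 → 33.4520 [stop]  node(7,2) S=62.3429 payoff=22.3071 vs cont=21.6089 → 22.3071 [stop]  node(7,3) S=75.9139 payoff=8.7361 vs cont=9.7317 → 9.7317 [wait]  node(7,4) S=92.4391 payoff=0.0000 vs cont=1.9999 → 1.9999 [wait]  node(7,5) S=112.5615 payoff=0.0000 vs cont=0.0000 → 0.0000 [wait]  node(7,6) S=137.0642 payoff=0.0000 vs cont=0.0000 → 0.0000 [wait]  node(7,7) S=166.9007 payoff=0.0000 vs cont=0.0000 → 0.0000 [wait]  ⇒ S*(7)=62.3429
t_6: node(6,0) S=46.3966 payoff=38.2534 vs cont=37.5553 → 38.2534 [stop]  node(6,1) S=56.4963 payoff=28.1537 vs cont=27.4555 → 28.1537 [stop]  node(6,2) S=68.7946 payoff=15.8554 vs cont=15.6683 → 15.8554 [stop]  node(6,3) S=83.7700 payoff=0.8800 vs cont=5.6828 → 5.6828 [wait]  node(6,4) S=102.0053 payoff=0.0000 vs cont=0.9569 → 0.9569 [wait]  node(6,5) S=124.2101 payoff=0.0000 vs cont=0.0000 → 0.0000 [wait]  node(6,6) S=151.2485 payoff=0.0000 vs cont=0.0000 → 0.0000 [wait]  ⇒ S*(6)=68.7946
t_5: node(5,0) S=51.1980 payoff=33.4520 vs cont=32.7538 → 33.4520 [stop]  node(5,1) S=62.3429 payoff=22.3071 vs cont=21.6089 → 22.3071 [stop]  node(5,2) S=75.9139 payoff=8.7361 vs cont=10.5032 → 10.5032 [wait]  node(5,3) S=92.4391 payoff=0.0000 vs cont=3.2102 → 3.2102 [wait]  node(5,4) S=112.5615 payoff=0.0000 vs cont=0.4578 → 0.4578 [wait]  node(5,5) S=137.0642 payoff=0.0000 vs cont=0.0000 → 0.0000 [wait]  ⇒ S*(5)=62.3429
t_4: node(4,0) S=56.4963 payoff=28.1537 vs cont=27.4555 → 28.1537 [stop]  node(4,1) S=68.7946 payoff=15.8554 vs cont=16.0643 → 16.0643 [wait]  node(4,2) S=83.7700 payoff=0.8800 vs cont=6.6731 → 6.6731 [wait]  node(4,3) S=102.0053 payoff=0.0000 vs cont=1.7710 → 1.7710 [wait]  node(4,4) S=124.2101 payoff=0.0000 vs cont=0.2191 → 0.2191 [wait]  ⇒ S*(4)=56.4963
t_3: node(3,0) S=62.3429 payoff=22.3071 vs cont=21.7161 → 22.3071 [stop]  node(3,1) S=75.9139 payoff=8.7361 vs cont=11.1114 → 11.1114 [wait]  node(3,2) S=92.4391 payoff=0.0000 vs cont=4.1019 → 4.1019 [wait]  node(3,3) S=112.5615 payoff=0.0000 vs cont=0.9598 → 0.9598 [wait]  ⇒ S*(3)=62.3429
t_2: node(2,0) S=68.7946 payoff=15.8554 vs cont=16.3765 → 16.3765 [wait]  node(2,1) S=83.7700 payoff=0.8800 vs cont=7.4218 → 7.4218 [wait]  node(2,2) S=102.0053 payoff=0.0000 vs cont=2.4552 → 2.4552 [wait]  ⇒ S*(2)=-
t_1: node(1,0) S=75.9139 payoff=8.7361 vs cont=11.6451 → 11.6451 [wait]  node(1,1) S=92.4391 payoff=0.0000 vs cont=4.8113 → 4.8113 [wait]  ⇒ S*(1)=-
t_0: node(0,0) S=83.7700 payoff=0.8800 vs cont=8.0413 → 8.0413 [wait]  ⇒ S*(0)=-

price = 8.0413
boundary = - - - 62.3429 56.4963 62.3429 68.7946 62.3429 68.7946
tree:
8.0413
11.6451 4.8113
16.3765 7.4218 2.4552
22.3071 11.1114 4.1019 0.9598
28.1537 16.0643 6.6731 1.7710 0.2191
33.4520 22.3071 10.5032 3.2102 0.4578 0.0000
38.2534 28.1537 15.8554 5.6828 0.9569 0.0000 0.0000
42.6046 33.4520 22.3071 9.7317 1.9999 0.0000 0.0000 0.0000
46.5477 38.2534 28.1537 15.8554 4.1799 0.0000 0.0000 0.0000 0.0000
50.1210 42.6046 33.4520 22.3071 8.7361 0.0000 0.0000 0.0000 0.0000 0.0000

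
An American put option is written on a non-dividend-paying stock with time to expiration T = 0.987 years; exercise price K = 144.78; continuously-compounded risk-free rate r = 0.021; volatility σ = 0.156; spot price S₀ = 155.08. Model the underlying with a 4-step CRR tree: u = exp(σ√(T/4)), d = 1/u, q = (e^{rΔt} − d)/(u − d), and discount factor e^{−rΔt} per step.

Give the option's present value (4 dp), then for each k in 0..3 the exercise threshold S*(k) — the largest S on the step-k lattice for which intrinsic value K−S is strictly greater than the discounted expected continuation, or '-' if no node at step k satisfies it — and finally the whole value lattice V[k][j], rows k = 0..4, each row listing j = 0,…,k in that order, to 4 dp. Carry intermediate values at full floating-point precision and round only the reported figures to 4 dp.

Δt=0.24675, u=1.08057, d=0.92544, q=0.51412, disc=e^(-rΔt)=0.99483
k=4 terminal: V=max(K-S,0) → 31.0331 11.9648 0.0000 0.0000 0.0000
k=3: j=0 S=122.9118 intr=21.8682 cont=21.1199 V=21.8682[EX]; j=1 S=143.5165 intr=1.2635 cont=5.7834 V=5.7834[hold]; j=2 S=167.5752 intr=0.0000 cont=0.0000 V=0.0000[hold]; j=3 S=195.6672 intr=0.0000 cont=0.0000 V=0.0000[hold]  S*(3)=122.9118
k=2: j=0 S=132.8152 intr=11.9648 cont=13.5283 V=13.5283[hold]; j=1 S=155.0800 intr=0.0000 cont=2.7955 V=2.7955[hold]; j=2 S=181.0773 intr=0.0000 cont=0.0000 V=0.0000[hold]  S*(2)=-
k=1: j=0 S=143.5165 intr=1.2635 cont=7.9689 V=7.9689[hold]; j=1 S=167.5752 intr=0.0000 cont=1.3512 V=1.3512[hold]  S*(1)=-
k=0: j=0 S=155.0800 intr=0.0000 cont=4.5430 V=4.5430[hold]  S*(0)=-

price = 4.5430
boundary = - - - 122.9118
tree:
4.5430
7.9689 1.3512
13.5283 2.7955 0.0000
21.8682 5.7834 0.0000 0.0000
31.0331 11.9648 0.0000 0.0000 0.0000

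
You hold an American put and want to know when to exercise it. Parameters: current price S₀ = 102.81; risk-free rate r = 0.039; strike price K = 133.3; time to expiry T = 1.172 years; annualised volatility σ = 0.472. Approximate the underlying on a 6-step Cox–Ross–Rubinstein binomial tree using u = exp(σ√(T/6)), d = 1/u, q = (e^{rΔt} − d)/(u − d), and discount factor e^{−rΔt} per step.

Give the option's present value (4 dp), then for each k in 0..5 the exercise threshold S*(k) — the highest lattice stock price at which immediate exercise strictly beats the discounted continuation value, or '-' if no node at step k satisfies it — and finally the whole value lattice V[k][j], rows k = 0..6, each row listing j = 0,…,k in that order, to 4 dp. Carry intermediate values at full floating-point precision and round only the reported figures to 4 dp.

price = 39.3854
boundary = - - 67.7394 54.9850 67.7394 83.4523
tree:
39.3854
51.7718 25.8509
65.5606 36.8347 13.7000
78.3150 50.4038 21.9044 4.5320
88.6680 65.5606 33.8781 8.5555 0.0000
97.0716 78.3150 49.8477 16.1510 0.0000 0.0000
103.8929 88.6680 65.5606 30.4900 0.0000 0.0000 0.0000

Δt=0.19533  u=1.23196  d=0.81171  q=0.46623  discount=0.99241
step 6 (expiry): payoffs max(K−S,0) = 103.8929 88.6680 65.5606 30.4900 0.0000 0.0000 0.0000
step 5: (k=5,j=0): S=36.2284, (K−S)⁺=97.0716, hold=96.0599 ⇒ V=97.0716 exercise | (k=5,j=1): S=54.9850, (K−S)⁺=78.3150, hold=77.3034 ⇒ V=78.3150 exercise | (k=5,j=2): S=83.4523, (K−S)⁺=49.8477, hold=48.8361 ⇒ V=49.8477 exercise | (k=5,j=3): S=126.6580, (K−S)⁺=6.6420, hold=16.1510 ⇒ V=16.1510 continue | (k=5,j=4): S=192.2325, (K−S)⁺=0.0000, hold=0.0000 ⇒ V=0.0000 continue | (k=5,j=5): S=291.7569, (K−S)⁺=0.0000, hold=0.0000 ⇒ V=0.0000 continue  boundary S*=83.4523
step 4: (k=4,j=0): S=44.6320, (K−S)⁺=88.6680, hold=87.6563 ⇒ V=88.6680 exercise | (k=4,j=1): S=67.7394, (K−S)⁺=65.5606, hold=64.5490 ⇒ V=65.5606 exercise | (k=4,j=2): S=102.8100, (K−S)⁺=30.4900, hold=33.8781 ⇒ V=33.8781 continue | (k=4,j=3): S=156.0377, (K−S)⁺=0.0000, hold=8.5555 ⇒ V=8.5555 continue | (k=4,j=4): S=236.8230, (K−S)⁺=0.0000, hold=0.0000 ⇒ V=0.0000 continue  boundary S*=67.7394
step 3: (k=3,j=0): S=54.9850, (K−S)⁺=78.3150, hold=77.3034 ⇒ V=78.3150 exercise | (k=3,j=1): S=83.4523, (K−S)⁺=49.8477, hold=50.4038 ⇒ V=50.4038 continue | (k=3,j=2): S=126.6580, (K−S)⁺=6.6420, hold=21.9044 ⇒ V=21.9044 continue | (k=3,j=3): S=192.2325, (K−S)⁺=0.0000, hold=4.5320 ⇒ V=4.5320 continue  boundary S*=54.9850
step 2: (k=2,j=0): S=67.7394, (K−S)⁺=65.5606, hold=64.8063 ⇒ V=65.5606 exercise | (k=2,j=1): S=102.8100, (K−S)⁺=30.4900, hold=36.8347 ⇒ V=36.8347 continue | (k=2,j=2): S=156.0377, (K−S)⁺=0.0000, hold=13.7000 ⇒ V=13.7000 continue  boundary S*=67.7394
step 1: (k=1,j=0): S=83.4523, (K−S)⁺=49.8477, hold=51.7718 ⇒ V=51.7718 continue | (k=1,j=1): S=126.6580, (K−S)⁺=6.6420, hold=25.8509 ⇒ V=25.8509 continue  boundary S*=-
step 0: (k=0,j=0): S=102.8100, (K−S)⁺=30.4900, hold=39.3854 ⇒ V=39.3854 continue  boundary S*=-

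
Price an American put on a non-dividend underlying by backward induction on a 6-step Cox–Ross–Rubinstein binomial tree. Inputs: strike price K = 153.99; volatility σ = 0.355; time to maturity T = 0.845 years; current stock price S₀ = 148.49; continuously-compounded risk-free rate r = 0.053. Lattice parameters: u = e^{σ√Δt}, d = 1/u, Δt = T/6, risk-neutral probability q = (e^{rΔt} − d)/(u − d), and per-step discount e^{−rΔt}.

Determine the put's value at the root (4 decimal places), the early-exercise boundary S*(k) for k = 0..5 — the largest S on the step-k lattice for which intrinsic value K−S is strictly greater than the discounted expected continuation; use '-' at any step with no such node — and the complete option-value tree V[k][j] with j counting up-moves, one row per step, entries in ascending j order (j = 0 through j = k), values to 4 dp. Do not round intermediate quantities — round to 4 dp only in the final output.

price = 19.5420
boundary = - - - 99.5686 113.7577 129.9688
tree:
19.5420
28.6479 10.5398
40.4302 17.0508 4.0509
54.4214 26.7559 7.3990 0.6936
66.8406 40.2323 13.4003 1.3831 0.0000
77.7108 54.4214 24.0212 2.7581 0.0000 0.0000
87.2252 66.8406 40.2323 5.5000 0.0000 0.0000 0.0000

Δt=0.14083  u=1.14251  d=0.87527  q=0.49478  discount=0.99256
step 6 (expiry): payoffs max(K−S,0) = 87.2252 66.8406 40.2323 5.5000 0.0000 0.0000 0.0000
step 5: (k=5,j=0): S=76.2792, (K−S)⁺=77.7108, hold=76.5657 ⇒ V=77.7108 exercise | (k=5,j=1): S=99.5686, (K−S)⁺=54.4214, hold=53.2763 ⇒ V=54.4214 exercise | (k=5,j=2): S=129.9688, (K−S)⁺=24.0212, hold=22.8761 ⇒ V=24.0212 exercise | (k=5,j=3): S=169.6506, (K−S)⁺=0.0000, hold=2.7581 ⇒ V=2.7581 continue | (k=5,j=4): S=221.4481, (K−S)⁺=0.0000, hold=0.0000 ⇒ V=0.0000 continue | (k=5,j=5): S=289.0603, (K−S)⁺=0.0000, hold=0.0000 ⇒ V=0.0000 continue  boundary S*=129.9688
step 4: (k=4,j=0): S=87.1494, (K−S)⁺=66.8406, hold=65.6955 ⇒ V=66.8406 exercise | (k=4,j=1): S=113.7577, (K−S)⁺=40.2323, hold=39.0872 ⇒ V=40.2323 exercise | (k=4,j=2): S=148.4900, (K−S)⁺=5.5000, hold=13.4003 ⇒ V=13.4003 continue | (k=4,j=3): S=193.8268, (K−S)⁺=0.0000, hold=1.3831 ⇒ V=1.3831 continue | (k=4,j=4): S=253.0057, (K−S)⁺=0.0000, hold=0.0000 ⇒ V=0.0000 continue  boundary S*=113.7577
step 3: (k=3,j=0): S=99.5686, (K−S)⁺=54.4214, hold=53.2763 ⇒ V=54.4214 exercise | (k=3,j=1): S=129.9688, (K−S)⁺=24.0212, hold=26.7559 ⇒ V=26.7559 continue | (k=3,j=2): S=169.6506, (K−S)⁺=0.0000, hold=7.3990 ⇒ V=7.3990 continue | (k=3,j=3): S=221.4481, (K−S)⁺=0.0000, hold=0.6936 ⇒ V=0.6936 continue  boundary S*=99.5686
step 2: (k=2,j=0): S=113.7577, (K−S)⁺=40.2323, hold=40.4302 ⇒ V=40.4302 continue | (k=2,j=1): S=148.4900, (K−S)⁺=5.5000, hold=17.0508 ⇒ V=17.0508 continue | (k=2,j=2): S=193.8268, (K−S)⁺=0.0000, hold=4.0509 ⇒ V=4.0509 continue  boundary S*=-
step 1: (k=1,j=0): S=129.9688, (K−S)⁺=24.0212, hold=28.6479 ⇒ V=28.6479 continue | (k=1,j=1): S=169.6506, (K−S)⁺=0.0000, hold=10.5398 ⇒ V=10.5398 continue  boundary S*=-
step 0: (k=0,j=0): S=148.4900, (K−S)⁺=5.5000, hold=19.5420 ⇒ V=19.5420 continue  boundary S*=-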